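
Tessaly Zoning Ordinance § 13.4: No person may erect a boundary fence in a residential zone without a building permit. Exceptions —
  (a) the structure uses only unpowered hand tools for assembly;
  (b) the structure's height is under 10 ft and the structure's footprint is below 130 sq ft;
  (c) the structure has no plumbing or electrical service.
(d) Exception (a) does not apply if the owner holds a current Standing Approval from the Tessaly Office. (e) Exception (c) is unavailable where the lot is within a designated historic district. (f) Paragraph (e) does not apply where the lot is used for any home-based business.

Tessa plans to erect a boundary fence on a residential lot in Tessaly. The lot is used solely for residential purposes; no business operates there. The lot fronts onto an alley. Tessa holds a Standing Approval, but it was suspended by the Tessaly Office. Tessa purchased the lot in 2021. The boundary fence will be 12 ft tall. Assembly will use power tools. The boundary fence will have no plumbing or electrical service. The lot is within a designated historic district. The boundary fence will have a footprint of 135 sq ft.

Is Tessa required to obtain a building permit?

Exception (a) fails — assembly uses power tools.
Exception (b) does not apply: the structure's height is 12 ft, not under 10 ft.
Exception (c): there is no plumbing or electrical service — every condition holds. But applying paragraphs (e)–(f): (e) operates against (c): the lot is in a historic district. (f) does not operate here (the lot is solely residential), so (e) stands. (c) is therefore removed.
None of the exceptions is available; § 13.4 applies in full.

Yes — Tessa must obtain a building permit.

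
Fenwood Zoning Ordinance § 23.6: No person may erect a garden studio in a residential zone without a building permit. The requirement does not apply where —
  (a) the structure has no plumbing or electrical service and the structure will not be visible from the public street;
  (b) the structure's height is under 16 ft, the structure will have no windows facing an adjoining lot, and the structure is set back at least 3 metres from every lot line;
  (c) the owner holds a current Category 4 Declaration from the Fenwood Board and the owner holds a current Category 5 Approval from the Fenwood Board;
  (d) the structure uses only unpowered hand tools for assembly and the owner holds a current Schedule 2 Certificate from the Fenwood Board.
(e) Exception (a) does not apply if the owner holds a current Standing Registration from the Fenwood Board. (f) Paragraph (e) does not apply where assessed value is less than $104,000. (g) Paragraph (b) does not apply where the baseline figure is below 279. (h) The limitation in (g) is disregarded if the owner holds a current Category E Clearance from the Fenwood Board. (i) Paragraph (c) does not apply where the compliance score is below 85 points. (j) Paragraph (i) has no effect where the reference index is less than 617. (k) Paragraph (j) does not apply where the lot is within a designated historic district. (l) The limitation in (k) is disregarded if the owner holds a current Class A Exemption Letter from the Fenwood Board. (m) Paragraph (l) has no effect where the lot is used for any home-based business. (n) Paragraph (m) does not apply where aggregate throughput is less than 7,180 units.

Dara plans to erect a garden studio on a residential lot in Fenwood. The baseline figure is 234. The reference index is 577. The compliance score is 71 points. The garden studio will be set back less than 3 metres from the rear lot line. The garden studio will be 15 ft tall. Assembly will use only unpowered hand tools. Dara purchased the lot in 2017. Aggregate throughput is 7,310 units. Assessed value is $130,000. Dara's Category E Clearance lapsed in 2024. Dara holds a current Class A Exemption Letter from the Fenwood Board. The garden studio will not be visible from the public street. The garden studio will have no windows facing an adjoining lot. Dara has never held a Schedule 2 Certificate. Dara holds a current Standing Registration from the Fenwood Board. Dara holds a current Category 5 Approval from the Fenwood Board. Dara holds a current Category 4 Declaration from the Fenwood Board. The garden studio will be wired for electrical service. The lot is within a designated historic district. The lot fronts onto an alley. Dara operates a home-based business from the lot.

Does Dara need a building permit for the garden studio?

Exception (a) requires that the structure has no plumbing or electrical service; but electrical service is planned, so (a) is unavailable.
Exception (b) requires that the structure is set back at least 3 metres from every lot line; but the rear setback is under 3 m, so (b) is unavailable.
Exception (c) is satisfied on its face — a current Category 4 Declaration is held; a current Category 5 Approval is held. However, paragraphs (i)–(n) must be considered: (i) operates against (c): the compliance score is 71 points, below the 85 points limit. (j) would limit (i) — the reference index is 577, less than the 617 limit — but (k) sets (j) aside: (k) operates against (j): the lot is in a historic district. (l) would limit (k) — a current Class A Exemption Letter is held — but (m) sets (l) aside: (m) operates — a home-based business operates on the lot. (n), which would lift (m), is not triggered — aggregate throughput is 7,310 units, not less than 7,180 units. (c) is therefore removed.
Exception (d) does not apply: no current Schedule 2 Certificate is held.
Every exception is unavailable, so the rule governs.

Yes — Dara must obtain a building permit.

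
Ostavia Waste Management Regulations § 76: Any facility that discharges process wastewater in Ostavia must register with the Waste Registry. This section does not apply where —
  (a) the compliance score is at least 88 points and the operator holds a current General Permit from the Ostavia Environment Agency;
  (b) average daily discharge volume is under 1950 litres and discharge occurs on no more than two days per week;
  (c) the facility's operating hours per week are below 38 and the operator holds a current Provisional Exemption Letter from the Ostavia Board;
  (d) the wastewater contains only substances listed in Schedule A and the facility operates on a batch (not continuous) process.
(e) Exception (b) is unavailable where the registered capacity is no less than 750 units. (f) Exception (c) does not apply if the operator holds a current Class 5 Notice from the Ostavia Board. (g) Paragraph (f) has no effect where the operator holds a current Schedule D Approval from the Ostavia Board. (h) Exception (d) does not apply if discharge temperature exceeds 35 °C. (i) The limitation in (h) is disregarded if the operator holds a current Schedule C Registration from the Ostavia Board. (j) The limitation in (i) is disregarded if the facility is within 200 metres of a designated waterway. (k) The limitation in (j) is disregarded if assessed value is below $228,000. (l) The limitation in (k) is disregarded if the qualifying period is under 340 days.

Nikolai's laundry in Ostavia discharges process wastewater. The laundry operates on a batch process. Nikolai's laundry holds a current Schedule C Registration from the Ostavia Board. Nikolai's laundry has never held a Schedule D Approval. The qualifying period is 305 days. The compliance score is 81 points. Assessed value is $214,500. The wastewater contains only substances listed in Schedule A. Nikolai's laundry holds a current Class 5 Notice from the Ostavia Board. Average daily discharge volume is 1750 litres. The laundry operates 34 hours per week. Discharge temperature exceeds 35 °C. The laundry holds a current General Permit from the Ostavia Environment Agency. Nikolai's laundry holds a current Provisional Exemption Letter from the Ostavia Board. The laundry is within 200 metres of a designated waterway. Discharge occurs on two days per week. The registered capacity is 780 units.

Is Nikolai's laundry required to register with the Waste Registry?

Exception (a) requires that the compliance score is at least 88 points; but the compliance score is 81 points, short of 88 points, so (a) is unavailable.
Exception (b): average daily discharge volume is 1750 litres, under the 1950 litres limit; discharge occurs on no more than two days per week — every condition holds. However, paragraph (e) must be considered: (e) operates — the registered capacity is 780 units, meeting the 750 units threshold. Exception (b) does not apply.
Exception (c)'s conditions are all satisfied: the facility's operating hours per week are 34, below the 38 limit; a current Provisional Exemption Letter is held. Turning to paragraphs (f)–(g): (f) operates — a current Class 5 Notice is held. (g) is not triggered (the Schedule D Approval is not current), so (f) stands. Exception (c) does not apply.
Exception (d)'s conditions are all satisfied: the wastewater is Schedule-A-only; the facility operates on a batch process. But: (h) operates against (d): discharge temperature exceeds 35 °C. (i) would limit (h) — a current Schedule C Registration is held — but (j) sets (i) aside: (j) is engaged — the laundry is within 200 m of a designated waterway. (k) is engaged (assessed value is $214,500, below the $228,000 limit), but is set aside by (l): (l) applies — the qualifying period is 305 days, under the 340 days limit. (d) is therefore removed.
None of the exceptions is available; § 76 applies in full.

Yes — Nikolai's laundry must register with the Waste Registry.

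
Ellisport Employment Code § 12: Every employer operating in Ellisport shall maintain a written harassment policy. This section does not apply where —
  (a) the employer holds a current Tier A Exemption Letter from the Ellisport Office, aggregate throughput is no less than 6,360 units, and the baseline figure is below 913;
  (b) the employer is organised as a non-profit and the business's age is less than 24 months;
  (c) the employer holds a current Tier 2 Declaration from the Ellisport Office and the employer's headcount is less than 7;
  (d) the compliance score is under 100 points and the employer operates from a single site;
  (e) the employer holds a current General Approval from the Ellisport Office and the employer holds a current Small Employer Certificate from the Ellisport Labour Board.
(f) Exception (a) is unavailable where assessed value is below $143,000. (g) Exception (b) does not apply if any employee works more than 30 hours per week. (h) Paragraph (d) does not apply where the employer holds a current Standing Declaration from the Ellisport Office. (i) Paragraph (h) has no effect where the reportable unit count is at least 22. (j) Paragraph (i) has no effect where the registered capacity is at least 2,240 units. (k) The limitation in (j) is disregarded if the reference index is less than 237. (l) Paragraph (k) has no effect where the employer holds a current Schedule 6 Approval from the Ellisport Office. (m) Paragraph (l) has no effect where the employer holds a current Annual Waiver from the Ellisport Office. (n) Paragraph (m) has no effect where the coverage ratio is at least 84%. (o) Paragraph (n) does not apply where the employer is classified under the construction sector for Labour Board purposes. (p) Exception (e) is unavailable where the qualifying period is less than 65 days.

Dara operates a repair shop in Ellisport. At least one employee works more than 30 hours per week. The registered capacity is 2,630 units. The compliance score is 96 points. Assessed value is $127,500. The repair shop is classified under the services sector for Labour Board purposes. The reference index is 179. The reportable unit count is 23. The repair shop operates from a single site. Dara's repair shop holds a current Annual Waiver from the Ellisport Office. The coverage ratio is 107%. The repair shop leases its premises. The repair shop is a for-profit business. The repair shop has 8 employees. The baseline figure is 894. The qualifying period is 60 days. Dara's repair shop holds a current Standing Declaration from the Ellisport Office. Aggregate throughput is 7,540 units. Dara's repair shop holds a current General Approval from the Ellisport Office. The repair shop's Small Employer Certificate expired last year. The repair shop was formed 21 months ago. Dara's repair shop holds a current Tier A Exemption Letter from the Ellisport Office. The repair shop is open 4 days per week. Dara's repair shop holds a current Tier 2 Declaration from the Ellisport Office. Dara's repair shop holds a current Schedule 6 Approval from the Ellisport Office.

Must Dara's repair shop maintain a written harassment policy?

Exception (a)'s conditions are all satisfied: a current Tier A Exemption Letter is held; aggregate throughput is 7,540 units, meeting the 6,360 units threshold; the baseline figure is 894, below the 913 limit. However, paragraph (f) must be considered: (f) operates against (a): assessed value is $127,500, below the $143,000 limit. (a) is therefore removed.
Exception (b) fails — the employer is for-profit.
Exception (c) does not apply: the employer's headcount is 8, not less than 7.
Exception (d) is satisfied on its face — the compliance score is 96 points, under the 100 points limit; the employer operates from a single site. But applying paragraphs (h)–(o): (h) operates against (d): a current Standing Declaration is held. (i) is triggered (the reportable unit count is 23, meeting the 22 threshold), but is set aside by (j): (j) applies — the registered capacity is 2,630 units, meeting the 2,240 units threshold. (k) would limit (j) — the reference index is 179, less than the 237 limit — but (l) sets (k) aside: (l) operates against (k): a current Schedule 6 Approval is held. (m) is triggered (a current Annual Waiver is held), but yields to (n): (n) operates against (m): the coverage ratio is 107%, meeting the 84% threshold. (o) does not operate here (the repair shop is classified under the services sector), so (n) stands. So (d) is unavailable.
Exception (e) requires that the employer holds a current Small Employer Certificate from the Ellisport Labour Board; but the Small Employer Certificate has expired, so (e) is unavailable.
Every exception is unavailable, so the rule governs.

Yes — Dara's repair shop must maintain a written harassment policy.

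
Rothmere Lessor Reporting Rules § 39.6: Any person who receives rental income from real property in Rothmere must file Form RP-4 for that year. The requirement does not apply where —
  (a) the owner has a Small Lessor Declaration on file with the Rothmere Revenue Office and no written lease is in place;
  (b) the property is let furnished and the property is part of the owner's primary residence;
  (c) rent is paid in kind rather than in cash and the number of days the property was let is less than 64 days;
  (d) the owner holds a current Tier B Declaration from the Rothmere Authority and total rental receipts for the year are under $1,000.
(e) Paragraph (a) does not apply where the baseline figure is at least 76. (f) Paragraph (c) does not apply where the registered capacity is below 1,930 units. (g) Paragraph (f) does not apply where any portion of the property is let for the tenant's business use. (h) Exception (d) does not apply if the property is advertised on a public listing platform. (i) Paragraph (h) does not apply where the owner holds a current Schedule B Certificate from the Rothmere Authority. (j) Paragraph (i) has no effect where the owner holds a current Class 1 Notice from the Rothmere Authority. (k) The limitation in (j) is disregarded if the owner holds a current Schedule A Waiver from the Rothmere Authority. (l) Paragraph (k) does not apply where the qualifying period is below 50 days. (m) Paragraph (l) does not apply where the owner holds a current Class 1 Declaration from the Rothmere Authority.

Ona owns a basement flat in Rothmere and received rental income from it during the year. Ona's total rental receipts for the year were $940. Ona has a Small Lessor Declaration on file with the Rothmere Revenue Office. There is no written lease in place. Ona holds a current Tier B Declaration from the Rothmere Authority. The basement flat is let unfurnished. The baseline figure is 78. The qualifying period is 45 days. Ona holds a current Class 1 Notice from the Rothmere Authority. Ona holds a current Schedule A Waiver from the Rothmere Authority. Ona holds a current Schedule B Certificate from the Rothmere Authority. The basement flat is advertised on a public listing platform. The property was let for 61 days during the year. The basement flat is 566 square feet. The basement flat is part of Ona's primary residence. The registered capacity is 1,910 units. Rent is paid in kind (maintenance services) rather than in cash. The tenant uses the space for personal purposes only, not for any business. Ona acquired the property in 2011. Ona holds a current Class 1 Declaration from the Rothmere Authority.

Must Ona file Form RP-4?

No — exception (d) applies; Ona is not required to file Form RP-4.

All of (a)'s requirements are met (a Small Lessor Declaration is on file; there is no written lease). But: (e) is engaged — the baseline figure is 78, meeting the 76 threshold. Exception (a) does not apply.
Exception (b) fails — the property is let unfurnished.
Exception (c) is satisfied on its face — rent is paid in kind; the number of days the property was let is 61 days, less than the 64 days limit. Turning to paragraphs (f)–(g): (f) applies — the registered capacity is 1,910 units, below the 1,930 units limit. (g) is inapplicable (the space is used for personal purposes only), so (f) stands. Exception (c) does not apply.
Exception (d)'s conditions are all satisfied: a current Tier B Declaration is held; total rental receipts for the year are $940, under the $1,000 limit. Applying paragraphs (h)–(m): (h) operates (the property is publicly advertised), but is displaced by (i): (i) operates against (h): a current Schedule B Certificate is held. (j) is triggered (a current Class 1 Notice is held), but is overridden by (k): (k) operates against (j): a current Schedule A Waiver is held. (l) would limit (k) — the qualifying period is 45 days, below the 50 days limit — but (m) sets (l) aside: (m) operates against (l): a current Class 1 Declaration is held. (d) remains available.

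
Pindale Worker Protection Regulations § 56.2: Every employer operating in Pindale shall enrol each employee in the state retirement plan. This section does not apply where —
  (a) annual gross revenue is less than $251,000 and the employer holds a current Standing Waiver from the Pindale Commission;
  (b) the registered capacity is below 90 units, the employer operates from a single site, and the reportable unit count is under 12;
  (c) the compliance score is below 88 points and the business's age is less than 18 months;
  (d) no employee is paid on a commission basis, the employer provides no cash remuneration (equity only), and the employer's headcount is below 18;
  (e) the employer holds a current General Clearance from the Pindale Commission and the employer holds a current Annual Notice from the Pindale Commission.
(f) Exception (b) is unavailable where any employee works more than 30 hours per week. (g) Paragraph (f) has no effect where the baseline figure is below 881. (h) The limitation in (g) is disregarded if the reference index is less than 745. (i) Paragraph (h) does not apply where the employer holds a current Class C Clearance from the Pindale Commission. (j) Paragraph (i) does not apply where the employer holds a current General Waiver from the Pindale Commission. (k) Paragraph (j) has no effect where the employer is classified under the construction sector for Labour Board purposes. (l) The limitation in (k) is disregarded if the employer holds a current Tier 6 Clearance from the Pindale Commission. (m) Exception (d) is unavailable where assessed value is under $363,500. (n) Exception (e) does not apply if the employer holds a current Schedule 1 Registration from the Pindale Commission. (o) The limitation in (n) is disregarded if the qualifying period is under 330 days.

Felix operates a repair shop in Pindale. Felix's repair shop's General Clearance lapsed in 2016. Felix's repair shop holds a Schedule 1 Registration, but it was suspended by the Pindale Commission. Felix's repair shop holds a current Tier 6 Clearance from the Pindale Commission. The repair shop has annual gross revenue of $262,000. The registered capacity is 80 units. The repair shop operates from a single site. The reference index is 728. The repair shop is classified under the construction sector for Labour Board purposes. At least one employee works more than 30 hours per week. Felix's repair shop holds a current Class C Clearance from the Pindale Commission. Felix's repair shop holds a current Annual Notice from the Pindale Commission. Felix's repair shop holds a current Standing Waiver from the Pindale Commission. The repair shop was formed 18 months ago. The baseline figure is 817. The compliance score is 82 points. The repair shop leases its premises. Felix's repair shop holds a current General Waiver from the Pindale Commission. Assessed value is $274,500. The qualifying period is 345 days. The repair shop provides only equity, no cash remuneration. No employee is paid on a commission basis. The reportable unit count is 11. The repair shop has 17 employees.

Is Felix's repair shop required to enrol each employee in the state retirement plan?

Yes — Felix's repair shop must enrol each employee in the state retirement plan.

Exception (a) does not apply: annual gross revenue is $262,000, not less than $251,000.
All of (b)'s requirements are met (the registered capacity is 80 units, below the 90 units limit; the employer operates from a single site; the reportable unit count is 11, under the 12 limit). However, paragraphs (f)–(l) must be considered: (f) operates against (b): at least one employee exceeds 30 hours/week. (g) would limit (f) — the baseline figure is 817, below the 881 limit — but (h) sets (g) aside: (h) applies — the reference index is 728, less than the 745 limit. (i) would limit (h) — a current Class C Clearance is held — but (j) sets (i) aside: (j) is engaged — a current General Waiver is held. (k) is engaged (the repair shop is classified under the construction sector), but is itself disapplied by (l): (l) is triggered — a current Tier 6 Clearance is held. So (b) is unavailable.
Exception (c) fails — the business's age is 18 months, not less than 18 months.
All of (d)'s requirements are met (no employee is paid on commission; remuneration is equity-only; the employer's headcount is 17, below the 18 limit). Turning to paragraph (m): (m) operates against (d): assessed value is $274,500, under the $363,500 limit. (d) is therefore removed.
Exception (e) requires that the employer holds a current General Clearance from the Pindale Commission; but no current General Clearance is held, so (e) is unavailable.
No exception is made out. Felix's repair shop falls within the general rule.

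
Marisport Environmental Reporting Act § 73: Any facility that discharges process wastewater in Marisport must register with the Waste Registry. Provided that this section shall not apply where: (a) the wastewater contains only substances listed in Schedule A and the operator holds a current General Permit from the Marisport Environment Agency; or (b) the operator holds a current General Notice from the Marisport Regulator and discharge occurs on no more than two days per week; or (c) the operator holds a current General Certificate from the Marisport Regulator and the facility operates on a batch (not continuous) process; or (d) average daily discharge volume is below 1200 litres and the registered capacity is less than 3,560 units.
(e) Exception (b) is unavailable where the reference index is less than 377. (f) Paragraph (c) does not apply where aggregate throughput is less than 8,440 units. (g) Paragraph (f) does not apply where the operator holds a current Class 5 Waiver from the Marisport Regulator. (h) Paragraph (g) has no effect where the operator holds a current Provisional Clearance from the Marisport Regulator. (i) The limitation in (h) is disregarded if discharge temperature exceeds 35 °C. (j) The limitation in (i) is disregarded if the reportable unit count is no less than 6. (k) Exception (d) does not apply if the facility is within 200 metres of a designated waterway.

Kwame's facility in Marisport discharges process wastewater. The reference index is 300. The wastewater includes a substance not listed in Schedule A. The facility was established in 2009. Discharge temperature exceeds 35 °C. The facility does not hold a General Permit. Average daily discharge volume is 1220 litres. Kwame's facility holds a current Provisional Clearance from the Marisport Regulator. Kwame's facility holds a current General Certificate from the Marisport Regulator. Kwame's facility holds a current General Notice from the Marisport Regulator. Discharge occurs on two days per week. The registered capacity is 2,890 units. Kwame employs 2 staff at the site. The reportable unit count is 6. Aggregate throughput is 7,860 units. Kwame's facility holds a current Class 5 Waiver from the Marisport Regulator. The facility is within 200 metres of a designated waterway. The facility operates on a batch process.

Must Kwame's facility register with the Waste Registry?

Exception (a) does not apply: the wastewater includes a non-Schedule-A substance.
All of (b)'s requirements are met (a current General Notice is held; discharge occurs on no more than two days per week). However, paragraph (e) must be considered: (e) operates — the reference index is 300, less than the 377 limit. Exception (b) does not apply.
Exception (c): a current General Certificate is held; the facility operates on a batch process — every condition holds. However, paragraphs (f)–(j) must be considered: (f) operates against (c): aggregate throughput is 7,860 units, less than the 8,440 units limit. (g) would limit (f) — a current Class 5 Waiver is held — but (h) sets (g) aside: (h) operates against (g): a current Provisional Clearance is held. (i) is triggered (discharge temperature exceeds 35 °C), but is itself disapplied by (j): (j) operates against (i): the reportable unit count is 6, meeting the 6 threshold. Exception (c) does not apply.
Exception (d) does not apply: average daily discharge volume is 1220 litres, not below 1200 litres.
None of the exceptions is available; § 73 applies in full.

Yes — Kwame's facility must register with the Waste Registry.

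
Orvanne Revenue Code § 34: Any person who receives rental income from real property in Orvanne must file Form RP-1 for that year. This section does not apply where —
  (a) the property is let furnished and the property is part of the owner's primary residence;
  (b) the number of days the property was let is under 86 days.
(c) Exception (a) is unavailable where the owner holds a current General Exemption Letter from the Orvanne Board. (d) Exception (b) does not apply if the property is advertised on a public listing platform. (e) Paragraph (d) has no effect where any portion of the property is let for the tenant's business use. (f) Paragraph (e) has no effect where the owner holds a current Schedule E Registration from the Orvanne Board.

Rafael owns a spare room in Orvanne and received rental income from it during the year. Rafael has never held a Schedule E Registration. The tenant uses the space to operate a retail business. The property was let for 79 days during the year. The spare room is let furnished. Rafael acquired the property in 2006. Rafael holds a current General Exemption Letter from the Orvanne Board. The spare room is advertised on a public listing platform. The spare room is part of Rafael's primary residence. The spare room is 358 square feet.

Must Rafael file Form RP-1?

Exception (a): the property is let furnished; the spare room is part of the primary residence — every condition holds. But: (c) operates — a current General Exemption Letter is held. (a) is therefore removed.
Exception (b) is satisfied on its face — the number of days the property was let is 79 days, under the 86 days limit. Applying paragraphs (d)–(f): (d) would limit (b) — the property is publicly advertised — but (e) sets (d) aside: (e) operates — the space is let for business use. (f), which would lift (e), is not engaged — there is no Schedule E Registration in force. Exception (b) stands.

No — exception (b) applies; Rafael is not required to file Form RP-1.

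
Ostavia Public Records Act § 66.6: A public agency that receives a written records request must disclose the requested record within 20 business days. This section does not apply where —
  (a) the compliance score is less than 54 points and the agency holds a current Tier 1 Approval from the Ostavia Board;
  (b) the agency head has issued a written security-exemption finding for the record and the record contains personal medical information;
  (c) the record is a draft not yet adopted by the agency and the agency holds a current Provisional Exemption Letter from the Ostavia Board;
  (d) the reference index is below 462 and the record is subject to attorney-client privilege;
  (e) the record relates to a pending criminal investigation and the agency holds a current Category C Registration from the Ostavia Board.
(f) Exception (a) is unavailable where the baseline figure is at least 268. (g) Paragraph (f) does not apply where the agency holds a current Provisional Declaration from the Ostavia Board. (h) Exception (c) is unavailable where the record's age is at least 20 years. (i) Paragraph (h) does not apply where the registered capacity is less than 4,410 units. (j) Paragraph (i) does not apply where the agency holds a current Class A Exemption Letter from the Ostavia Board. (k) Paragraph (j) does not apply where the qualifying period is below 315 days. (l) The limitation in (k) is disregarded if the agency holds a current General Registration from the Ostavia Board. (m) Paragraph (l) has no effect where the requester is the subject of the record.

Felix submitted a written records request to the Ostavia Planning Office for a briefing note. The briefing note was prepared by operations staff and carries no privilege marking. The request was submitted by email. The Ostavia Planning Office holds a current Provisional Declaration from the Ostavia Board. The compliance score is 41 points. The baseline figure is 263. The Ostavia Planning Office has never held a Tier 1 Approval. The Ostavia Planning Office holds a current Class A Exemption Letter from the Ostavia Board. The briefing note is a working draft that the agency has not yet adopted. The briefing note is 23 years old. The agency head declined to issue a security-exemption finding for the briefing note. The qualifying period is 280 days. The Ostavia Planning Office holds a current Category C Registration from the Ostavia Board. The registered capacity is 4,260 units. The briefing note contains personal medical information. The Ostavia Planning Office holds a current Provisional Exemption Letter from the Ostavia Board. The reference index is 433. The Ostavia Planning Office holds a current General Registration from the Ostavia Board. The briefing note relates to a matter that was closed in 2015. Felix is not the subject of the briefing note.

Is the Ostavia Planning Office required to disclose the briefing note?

Yes — the Ostavia Planning Office must disclose the briefing note.

Exception (a) does not apply: the Tier 1 Approval is not current.
Exception (b) fails — the agency head declined to issue a security-exemption finding.
Exception (c)'s conditions are all satisfied: the briefing note is an unadopted draft; a current Provisional Exemption Letter is held. Turning to paragraphs (h)–(m): (h) is engaged — the record's age is 23 years, meeting the 20 years threshold. (i) operates (the registered capacity is 4,260 units, less than the 4,410 units limit), but is set aside by (j): (j) operates against (i): a current Class A Exemption Letter is held. (k) applies (the qualifying period is 280 days, below the 315 days limit), but is displaced by (l): (l) operates — a current General Registration is held. (m), which would lift (l), is inapplicable — Felix is not the subject of the briefing note. Exception (c) does not apply.
Exception (d) requires that the record is subject to attorney-client privilege; but the briefing note carries no privilege marking, so (d) is unavailable.
Exception (e) does not apply: the briefing note relates to a closed matter.
No exception applies. The general rule governs.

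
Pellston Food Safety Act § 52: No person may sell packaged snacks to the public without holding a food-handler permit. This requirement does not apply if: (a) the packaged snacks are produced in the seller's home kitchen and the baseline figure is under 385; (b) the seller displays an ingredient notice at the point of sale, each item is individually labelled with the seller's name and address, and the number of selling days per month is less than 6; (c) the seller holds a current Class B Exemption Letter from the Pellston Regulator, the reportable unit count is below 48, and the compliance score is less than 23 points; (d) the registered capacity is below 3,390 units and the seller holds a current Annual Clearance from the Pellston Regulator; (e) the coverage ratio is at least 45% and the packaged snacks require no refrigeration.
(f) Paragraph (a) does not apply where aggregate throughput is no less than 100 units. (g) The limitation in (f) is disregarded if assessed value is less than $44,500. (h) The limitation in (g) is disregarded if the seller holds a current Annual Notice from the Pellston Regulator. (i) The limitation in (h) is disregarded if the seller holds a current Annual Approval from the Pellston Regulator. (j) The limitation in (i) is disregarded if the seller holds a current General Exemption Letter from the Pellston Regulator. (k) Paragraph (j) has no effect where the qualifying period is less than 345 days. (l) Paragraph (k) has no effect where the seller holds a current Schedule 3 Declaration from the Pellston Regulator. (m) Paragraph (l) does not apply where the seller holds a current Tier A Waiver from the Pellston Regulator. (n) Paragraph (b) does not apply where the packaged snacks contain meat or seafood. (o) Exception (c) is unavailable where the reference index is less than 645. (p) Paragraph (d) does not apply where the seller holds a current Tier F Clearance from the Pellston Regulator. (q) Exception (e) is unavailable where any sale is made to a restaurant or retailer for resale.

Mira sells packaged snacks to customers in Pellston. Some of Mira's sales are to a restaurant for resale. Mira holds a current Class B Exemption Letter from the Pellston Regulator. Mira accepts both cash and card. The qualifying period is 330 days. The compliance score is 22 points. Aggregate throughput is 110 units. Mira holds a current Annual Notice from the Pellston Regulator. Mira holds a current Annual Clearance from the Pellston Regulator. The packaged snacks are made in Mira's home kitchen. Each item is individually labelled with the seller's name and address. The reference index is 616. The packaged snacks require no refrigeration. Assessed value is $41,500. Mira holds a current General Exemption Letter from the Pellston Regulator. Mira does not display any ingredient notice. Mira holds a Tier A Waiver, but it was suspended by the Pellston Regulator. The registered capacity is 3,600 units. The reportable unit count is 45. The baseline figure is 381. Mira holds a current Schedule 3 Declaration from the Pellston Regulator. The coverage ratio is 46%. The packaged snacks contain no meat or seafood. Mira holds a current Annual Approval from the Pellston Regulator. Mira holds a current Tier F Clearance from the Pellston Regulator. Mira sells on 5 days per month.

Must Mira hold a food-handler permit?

Yes — Mira must hold a food-handler permit.

Exception (a)'s conditions are all satisfied: the packaged snacks are home-kitchen produced; the baseline figure is 381, under the 385 limit. But: (f) operates against (a): aggregate throughput is 110 units, meeting the 100 units threshold. (g) operates (assessed value is $41,500, less than the $44,500 limit), but is set aside by (h): (h) operates against (g): a current Annual Notice is held. (i) applies (a current Annual Approval is held), but is displaced by (j): (j) applies — a current General Exemption Letter is held. (k) would limit (j) — the qualifying period is 330 days, less than the 345 days limit — but (l) sets (k) aside: (l) is engaged — a current Schedule 3 Declaration is held. (m), which would lift (l), is not engaged — the Tier A Waiver is not current. (a) is therefore removed.
Exception (b) fails — no ingredient notice is displayed.
All of (c)'s requirements are met (a current Class B Exemption Letter is held; the reportable unit count is 45, below the 48 limit; the compliance score is 22 points, less than the 23 points limit). Turning to paragraph (o): (o) operates against (c): the reference index is 616, less than the 645 limit. (c) is therefore removed.
Exception (d) fails — the registered capacity is 3,600 units, not below 3,390 units.
All of (e)'s requirements are met (the coverage ratio is 46%, meeting the 45% threshold; the packaged snacks are shelf-stable). However, paragraph (q) must be considered: (q) applies — some sales are to a restaurant for resale. (e) is therefore removed.
Every exception is unavailable, so the rule governs.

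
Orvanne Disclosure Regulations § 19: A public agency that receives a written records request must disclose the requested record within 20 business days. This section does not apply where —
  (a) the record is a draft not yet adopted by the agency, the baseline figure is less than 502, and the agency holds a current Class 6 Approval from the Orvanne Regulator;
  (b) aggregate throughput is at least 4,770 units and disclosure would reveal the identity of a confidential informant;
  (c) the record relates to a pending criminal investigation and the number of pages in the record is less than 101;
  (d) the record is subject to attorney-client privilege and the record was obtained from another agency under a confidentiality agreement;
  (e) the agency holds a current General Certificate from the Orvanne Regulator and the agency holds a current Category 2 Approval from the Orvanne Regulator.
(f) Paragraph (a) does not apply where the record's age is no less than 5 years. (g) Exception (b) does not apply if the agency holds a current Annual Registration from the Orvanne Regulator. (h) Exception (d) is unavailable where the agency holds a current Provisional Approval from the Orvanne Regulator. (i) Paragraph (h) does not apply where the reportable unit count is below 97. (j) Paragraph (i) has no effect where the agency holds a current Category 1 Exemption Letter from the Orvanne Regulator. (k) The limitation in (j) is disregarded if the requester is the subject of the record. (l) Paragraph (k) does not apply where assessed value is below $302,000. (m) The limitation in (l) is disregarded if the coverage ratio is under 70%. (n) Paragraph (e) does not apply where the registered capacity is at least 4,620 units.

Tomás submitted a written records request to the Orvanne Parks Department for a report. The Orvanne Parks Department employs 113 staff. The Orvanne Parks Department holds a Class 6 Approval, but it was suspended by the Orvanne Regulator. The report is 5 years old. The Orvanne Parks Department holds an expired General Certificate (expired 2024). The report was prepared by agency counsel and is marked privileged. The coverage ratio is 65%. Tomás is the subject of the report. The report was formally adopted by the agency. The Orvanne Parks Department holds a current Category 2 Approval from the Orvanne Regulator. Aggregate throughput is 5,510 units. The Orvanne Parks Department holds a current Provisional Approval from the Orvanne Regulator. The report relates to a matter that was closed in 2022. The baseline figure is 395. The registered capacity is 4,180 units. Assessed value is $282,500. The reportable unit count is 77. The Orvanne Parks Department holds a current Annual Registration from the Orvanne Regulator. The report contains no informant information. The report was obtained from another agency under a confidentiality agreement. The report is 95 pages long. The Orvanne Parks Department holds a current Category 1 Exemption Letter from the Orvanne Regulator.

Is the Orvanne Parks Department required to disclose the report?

No — exception (d) applies; the Orvanne Parks Department is not required to disclose the report.

Exception (a) requires that the record is a draft not yet adopted by the agency; but the report has been formally adopted, so (a) is unavailable.
Exception (b) requires that disclosure would reveal the identity of a confidential informant; but the report contains no informant information, so (b) is unavailable.
Exception (c) fails — the report relates to a closed matter.
Exception (d): the report is privileged; the report was obtained under a confidentiality agreement — every condition holds. As to paragraphs (h)–(m): (h) would limit (d) — a current Provisional Approval is held — but (i) sets (h) aside: (i) operates against (h): the reportable unit count is 77, below the 97 limit. (j) is triggered (a current Category 1 Exemption Letter is held), but is set aside by (k): (k) operates against (j): Tomás is the subject of the report. (l) is triggered (assessed value is $282,500, below the $302,000 limit), but is overridden by (m): (m) operates — the coverage ratio is 65%, under the 70% limit. (d) remains available.
Exception (e) does not apply: there is no General Certificate in force.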